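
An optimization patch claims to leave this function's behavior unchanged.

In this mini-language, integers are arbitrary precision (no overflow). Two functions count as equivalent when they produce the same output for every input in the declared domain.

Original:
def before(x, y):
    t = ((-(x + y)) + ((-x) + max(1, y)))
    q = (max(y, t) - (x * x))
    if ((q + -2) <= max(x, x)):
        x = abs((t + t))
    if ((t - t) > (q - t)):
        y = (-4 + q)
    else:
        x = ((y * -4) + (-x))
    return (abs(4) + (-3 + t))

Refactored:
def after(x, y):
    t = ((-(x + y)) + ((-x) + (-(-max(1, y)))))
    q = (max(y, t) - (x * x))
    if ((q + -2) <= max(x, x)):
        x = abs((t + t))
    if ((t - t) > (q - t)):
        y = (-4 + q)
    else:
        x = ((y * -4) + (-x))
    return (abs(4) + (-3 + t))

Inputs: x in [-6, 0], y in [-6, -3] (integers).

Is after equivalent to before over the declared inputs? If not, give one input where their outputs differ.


Side by side, the visible changes include: same computation, different form.
One worked example (x=0, y=-5) — before: t becomes 6; next q becomes 6; next ((q + -2) <= max(x, x)) evaluates to false; next ((t - t) > (q - t)) evaluates to false; next x becomes 20; next final value 7; after: t becomes 6; next q becomes 6; next ((q + -2) <= max(x, x)) evaluates to false; next ((t - t) > (q - t)) evaluates to false; next x becomes 20; next final value 7; agreement on 7.
Checked all 28 inputs in the declared domain: the outputs agree on every one.
verdict: equivalent


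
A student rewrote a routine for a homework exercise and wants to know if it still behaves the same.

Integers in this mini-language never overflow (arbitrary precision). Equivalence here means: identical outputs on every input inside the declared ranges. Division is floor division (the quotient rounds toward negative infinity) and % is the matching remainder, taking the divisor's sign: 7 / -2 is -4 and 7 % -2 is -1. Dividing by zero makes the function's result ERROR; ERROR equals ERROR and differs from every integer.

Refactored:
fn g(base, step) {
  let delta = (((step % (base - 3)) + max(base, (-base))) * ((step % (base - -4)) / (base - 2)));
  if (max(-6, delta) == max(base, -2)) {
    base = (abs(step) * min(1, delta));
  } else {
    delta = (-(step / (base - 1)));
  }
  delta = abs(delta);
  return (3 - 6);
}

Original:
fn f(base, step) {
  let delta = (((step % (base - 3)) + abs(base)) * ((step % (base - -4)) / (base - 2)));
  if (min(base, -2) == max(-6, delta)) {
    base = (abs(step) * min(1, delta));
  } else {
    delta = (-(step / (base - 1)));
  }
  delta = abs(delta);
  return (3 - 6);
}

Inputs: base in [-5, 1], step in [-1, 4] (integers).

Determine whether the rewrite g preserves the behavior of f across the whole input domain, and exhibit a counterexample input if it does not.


Not equivalent: base=1, step=2 separates them (-3 vs ERROR).
f: delta becomes -2; next (min(base, -2) == max(-6, delta)) evaluates to true; next base becomes -4; next delta becomes 2; next final value -3
g: delta becomes -2; next (max(-6, delta) == max(base, -2)) evaluates to false; next hits division by zero so the output is ERROR
verdict: not equivalent; witness: base=1, step=2


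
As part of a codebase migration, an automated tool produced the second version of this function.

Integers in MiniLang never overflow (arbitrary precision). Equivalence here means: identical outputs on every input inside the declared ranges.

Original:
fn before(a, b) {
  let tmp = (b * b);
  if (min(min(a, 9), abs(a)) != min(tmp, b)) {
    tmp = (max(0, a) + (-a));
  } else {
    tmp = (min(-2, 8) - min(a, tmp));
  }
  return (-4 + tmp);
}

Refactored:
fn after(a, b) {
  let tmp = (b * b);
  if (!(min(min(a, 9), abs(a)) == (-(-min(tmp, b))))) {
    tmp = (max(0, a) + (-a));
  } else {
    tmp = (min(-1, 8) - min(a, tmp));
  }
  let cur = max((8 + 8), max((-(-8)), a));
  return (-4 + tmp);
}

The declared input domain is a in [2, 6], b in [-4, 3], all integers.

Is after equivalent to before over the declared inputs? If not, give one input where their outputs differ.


Not equivalent: a=2, b=2 separates them (-8 vs -7).
before: tmp=4, then (min(min(a, 9), abs(a)) != min(tmp, b)) is false, then tmp=-4, then returns -8
after: tmp=4, then (!(min(min(a, 9), abs(a)) == (-(-min(tmp, b))))) is false, then tmp=-3, then cur=16, then returns -7
verdict: not equivalent; witness: a=2, b=2


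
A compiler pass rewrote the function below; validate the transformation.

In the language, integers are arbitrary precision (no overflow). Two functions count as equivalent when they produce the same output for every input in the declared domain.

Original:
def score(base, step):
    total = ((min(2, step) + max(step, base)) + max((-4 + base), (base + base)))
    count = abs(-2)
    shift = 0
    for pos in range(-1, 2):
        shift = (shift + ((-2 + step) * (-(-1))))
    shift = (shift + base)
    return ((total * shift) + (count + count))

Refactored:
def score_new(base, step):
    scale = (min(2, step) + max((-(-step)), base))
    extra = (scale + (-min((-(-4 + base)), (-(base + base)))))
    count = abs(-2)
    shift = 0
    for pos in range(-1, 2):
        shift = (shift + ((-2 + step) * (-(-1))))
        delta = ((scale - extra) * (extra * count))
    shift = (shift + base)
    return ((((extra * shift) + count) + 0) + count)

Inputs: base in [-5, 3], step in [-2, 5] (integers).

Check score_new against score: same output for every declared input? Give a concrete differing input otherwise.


The diff adds an assignment to `delta` whose value nothing reads, which nothing downstream consumes; all 72 inputs agree.
verdict: equivalent


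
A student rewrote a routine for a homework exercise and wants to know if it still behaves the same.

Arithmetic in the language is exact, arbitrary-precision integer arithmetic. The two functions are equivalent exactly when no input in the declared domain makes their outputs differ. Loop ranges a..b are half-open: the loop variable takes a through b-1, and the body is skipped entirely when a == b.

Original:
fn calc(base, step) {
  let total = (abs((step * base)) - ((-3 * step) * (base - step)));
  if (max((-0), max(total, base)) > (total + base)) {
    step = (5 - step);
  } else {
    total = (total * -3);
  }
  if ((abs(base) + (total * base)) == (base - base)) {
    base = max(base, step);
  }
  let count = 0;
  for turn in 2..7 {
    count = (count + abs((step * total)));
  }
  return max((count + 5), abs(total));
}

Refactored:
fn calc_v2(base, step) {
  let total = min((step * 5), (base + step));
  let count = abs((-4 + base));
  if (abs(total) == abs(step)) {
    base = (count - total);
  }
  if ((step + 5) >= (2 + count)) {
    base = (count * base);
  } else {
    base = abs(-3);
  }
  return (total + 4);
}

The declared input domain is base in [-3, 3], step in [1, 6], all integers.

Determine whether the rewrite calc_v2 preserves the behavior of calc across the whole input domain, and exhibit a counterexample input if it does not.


Not equivalent: base=-3, step=1 separates them (185 vs 2).
calc: total = -9; (max((-0), max(total, base)) > (total + base)) -> true; step = 4; ((abs(base) + (total * base)) == (base - base)) -> false; count = 0; [turn=2]; count = 36; [turn=3]; count = 72; [turn=4]; count = 108; [turn=5]; count = 144; [turn=6]; count = 180; return 185
calc_v2: total = -2; count = 7; (abs(total) == abs(step)) -> false; ((step + 5) >= (2 + count)) -> false; base = 3; return 2
verdict: not equivalent; witness: base=-3, step=1


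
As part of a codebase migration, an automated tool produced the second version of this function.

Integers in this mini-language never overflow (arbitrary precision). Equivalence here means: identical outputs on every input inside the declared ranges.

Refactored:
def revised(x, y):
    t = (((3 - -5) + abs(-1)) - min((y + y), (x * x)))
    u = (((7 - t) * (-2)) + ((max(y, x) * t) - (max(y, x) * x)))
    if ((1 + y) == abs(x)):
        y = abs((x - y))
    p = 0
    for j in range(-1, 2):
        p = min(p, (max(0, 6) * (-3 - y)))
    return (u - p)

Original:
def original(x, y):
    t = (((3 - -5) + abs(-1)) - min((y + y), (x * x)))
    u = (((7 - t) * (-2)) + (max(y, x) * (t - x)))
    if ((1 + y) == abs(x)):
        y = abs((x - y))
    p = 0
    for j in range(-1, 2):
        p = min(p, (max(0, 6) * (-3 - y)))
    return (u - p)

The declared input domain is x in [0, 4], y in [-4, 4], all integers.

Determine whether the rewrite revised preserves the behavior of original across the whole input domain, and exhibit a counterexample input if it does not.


Side by side, the visible changes include: min/max/abs usage differs, arithmetic usage differs.
Tracing x=2, y=4: original: t=5, then u=8, then ((1 + y) == abs(x)) is false, then p=0, then (j=-1), then p=-42, then (j=0), then p=-42, then (j=1), then p=-42, then returns 50 | revised: t=5, then u=8, then ((1 + y) == abs(x)) is false, then p=0, then (j=-1), then p=-42, then (j=0), then p=-42, then (j=1), then p=-42, then returns 50 — matching result 50.
An exhaustive pass over the 45 declared inputs shows identical outputs.
verdict: equivalent


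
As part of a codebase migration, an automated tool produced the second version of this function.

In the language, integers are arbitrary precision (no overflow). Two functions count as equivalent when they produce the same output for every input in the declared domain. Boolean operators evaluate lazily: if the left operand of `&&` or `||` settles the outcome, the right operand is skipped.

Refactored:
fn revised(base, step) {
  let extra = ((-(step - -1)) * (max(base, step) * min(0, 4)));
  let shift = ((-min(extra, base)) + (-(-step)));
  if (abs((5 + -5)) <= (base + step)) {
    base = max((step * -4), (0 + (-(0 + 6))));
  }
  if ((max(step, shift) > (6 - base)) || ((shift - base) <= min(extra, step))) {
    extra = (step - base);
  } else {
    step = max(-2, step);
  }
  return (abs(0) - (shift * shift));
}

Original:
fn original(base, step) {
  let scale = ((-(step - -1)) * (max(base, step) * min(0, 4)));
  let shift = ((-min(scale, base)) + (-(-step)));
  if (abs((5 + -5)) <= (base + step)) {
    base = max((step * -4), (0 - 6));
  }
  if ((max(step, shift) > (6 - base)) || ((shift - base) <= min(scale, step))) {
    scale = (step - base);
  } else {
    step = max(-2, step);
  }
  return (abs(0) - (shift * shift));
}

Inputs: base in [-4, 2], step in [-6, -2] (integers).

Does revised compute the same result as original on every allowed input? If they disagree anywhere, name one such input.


Although constant usage differs, local variable names differ, arithmetic usage differs, 35/35 inputs agree.
verdict: equivalent


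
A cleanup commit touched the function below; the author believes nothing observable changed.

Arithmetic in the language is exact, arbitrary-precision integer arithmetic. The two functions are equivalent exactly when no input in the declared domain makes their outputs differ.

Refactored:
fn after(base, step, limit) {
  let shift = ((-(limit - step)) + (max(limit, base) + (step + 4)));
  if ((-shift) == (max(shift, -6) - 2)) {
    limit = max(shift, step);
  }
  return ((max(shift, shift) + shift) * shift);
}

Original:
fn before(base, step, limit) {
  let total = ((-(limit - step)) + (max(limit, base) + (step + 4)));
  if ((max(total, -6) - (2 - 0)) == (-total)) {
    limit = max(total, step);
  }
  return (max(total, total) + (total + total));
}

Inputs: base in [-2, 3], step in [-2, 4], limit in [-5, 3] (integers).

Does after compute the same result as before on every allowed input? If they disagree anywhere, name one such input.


Take base=-2, step=-2, limit=-5.
before: total = 3; ((max(total, -6) - (2 - 0)) == (-total)) -> false; return 9
after: shift = 3; ((-shift) == (max(shift, -6) - 2)) -> false; return 18
9 vs 18 — the two versions disagree here.
verdict: not equivalent; witness: base=-2, step=-2, limit=-5


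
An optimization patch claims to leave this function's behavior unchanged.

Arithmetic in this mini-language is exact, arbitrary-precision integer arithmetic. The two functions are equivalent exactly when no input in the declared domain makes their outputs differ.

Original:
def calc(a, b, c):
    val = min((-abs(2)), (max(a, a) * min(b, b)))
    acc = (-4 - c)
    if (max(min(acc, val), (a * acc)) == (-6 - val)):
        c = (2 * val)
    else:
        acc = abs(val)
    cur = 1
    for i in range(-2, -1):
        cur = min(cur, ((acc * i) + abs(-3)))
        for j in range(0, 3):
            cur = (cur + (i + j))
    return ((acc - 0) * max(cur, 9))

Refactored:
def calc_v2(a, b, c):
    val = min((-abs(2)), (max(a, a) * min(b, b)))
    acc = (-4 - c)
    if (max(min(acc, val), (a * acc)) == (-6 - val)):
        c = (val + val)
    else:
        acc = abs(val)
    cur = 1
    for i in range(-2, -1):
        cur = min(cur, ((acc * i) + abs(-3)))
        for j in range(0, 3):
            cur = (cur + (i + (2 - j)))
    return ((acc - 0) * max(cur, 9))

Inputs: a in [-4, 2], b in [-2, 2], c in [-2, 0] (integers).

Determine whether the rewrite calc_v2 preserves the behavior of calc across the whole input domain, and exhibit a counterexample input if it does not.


This is a faithful refactor — arithmetic usage differs, but the computed results match everywhere.
Tracing a=-1, b=0, c=0: calc: val = -2; acc = -4; (max(min(acc, val), (a * acc)) == (-6 - val)) -> false; acc = 2; cur = 1; [i=-2]; cur = -1; [j=0]; cur = -3; [j=1]; cur = -4; [j=2]; cur = -4; return 18 | calc_v2: val = -2; acc = -4; (max(min(acc, val), (a * acc)) == (-6 - val)) -> false; acc = 2; cur = 1; [i=-2]; cur = -1; [j=0]; cur = -1; [j=1]; cur = -2; [j=2]; cur = -4; return 18 — matching result 18.
Checked all 105 inputs in the declared domain: the outputs agree on every one.
verdict: equivalent


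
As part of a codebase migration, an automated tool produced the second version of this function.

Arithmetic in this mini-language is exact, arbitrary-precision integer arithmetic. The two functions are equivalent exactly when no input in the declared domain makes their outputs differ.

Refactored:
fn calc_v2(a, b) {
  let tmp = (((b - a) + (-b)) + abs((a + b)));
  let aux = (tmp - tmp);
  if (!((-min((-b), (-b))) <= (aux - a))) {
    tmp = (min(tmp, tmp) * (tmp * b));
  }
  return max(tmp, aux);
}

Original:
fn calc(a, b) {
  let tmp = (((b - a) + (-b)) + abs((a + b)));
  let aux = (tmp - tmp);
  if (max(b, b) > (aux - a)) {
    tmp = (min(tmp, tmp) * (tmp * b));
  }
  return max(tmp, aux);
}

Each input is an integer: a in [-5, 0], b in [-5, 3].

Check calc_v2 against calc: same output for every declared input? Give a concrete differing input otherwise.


Comparing the listings, the differences include: boolean connective usage differs, min/max/abs usage differs, comparison usage differs.
One worked example (a=-3, b=1) — calc: tmp=5, then aux=0, then (max(b, b) > (aux - a)) is false, then returns 5; calc_v2: tmp=5, then aux=0, then (!((-min((-b), (-b))) <= (aux - a))) is false, then returns 5; agreement on 5.
Sweeping the whole domain (54 inputs) finds no disagreement.
verdict: equivalent


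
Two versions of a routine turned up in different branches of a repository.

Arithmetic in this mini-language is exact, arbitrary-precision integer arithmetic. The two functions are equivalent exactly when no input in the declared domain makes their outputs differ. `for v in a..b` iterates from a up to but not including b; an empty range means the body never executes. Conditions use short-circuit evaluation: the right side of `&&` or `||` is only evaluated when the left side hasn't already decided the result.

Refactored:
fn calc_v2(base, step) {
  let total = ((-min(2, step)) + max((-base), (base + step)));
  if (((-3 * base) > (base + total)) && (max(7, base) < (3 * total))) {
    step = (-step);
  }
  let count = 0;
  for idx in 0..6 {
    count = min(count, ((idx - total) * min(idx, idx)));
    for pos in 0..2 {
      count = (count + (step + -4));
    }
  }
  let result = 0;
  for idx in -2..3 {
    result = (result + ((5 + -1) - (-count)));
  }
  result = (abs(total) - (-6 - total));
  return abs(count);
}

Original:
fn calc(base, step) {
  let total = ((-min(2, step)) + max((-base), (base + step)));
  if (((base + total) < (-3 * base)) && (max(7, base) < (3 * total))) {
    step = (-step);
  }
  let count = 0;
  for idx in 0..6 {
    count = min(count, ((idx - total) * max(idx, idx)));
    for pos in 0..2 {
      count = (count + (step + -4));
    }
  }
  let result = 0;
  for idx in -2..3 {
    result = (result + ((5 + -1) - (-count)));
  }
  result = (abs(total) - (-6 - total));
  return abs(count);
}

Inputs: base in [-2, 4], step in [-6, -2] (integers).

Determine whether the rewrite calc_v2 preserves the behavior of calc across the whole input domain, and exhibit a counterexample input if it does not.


Equivalent. The one real change (`max(idx, idx)` became `min(idx, idx)`) has no effect anywhere in the declared ranges.
Across all 35 domain points the two functions coincide.
Tracing base=4, step=-6: calc: total = 4; (((base + total) < (-3 * base)) && (max(7, base) < (3 * total))) -> false; count = 0; [idx=0]; count = 0; [pos=0]; count = -10; [pos=1]; count = -20; [idx=1]; count = -20; [pos=0]; count = -30; [pos=1]; count = -40; [idx=2]; count = -40; [pos=0]; count = -50; [pos=1]; count = -60; [idx=3]; count = -60; [pos=0]; count = -70; [pos=1]; count = -80; [idx=4]; count = -80; [pos=0]; count = -90; [pos=1]; count = -100; [idx=5]; count = -100; [pos=0]; count = -110; [pos=1]; count = -120; result = 0; [idx=-2]; result = -116; [idx=-1]; result = -232; [idx=0]; result = -348; [idx=1]; result = -464; [idx=2]; result = -580; result = 14; return 120 | calc_v2: total = 4; (((-3 * base) > (base + total)) && (max(7, base) < (3 * total))) -> false; count = 0; [idx=0]; count = 0; [pos=0]; count = -10; [pos=1]; count = -20; [idx=1]; count = -20; [pos=0]; count = -30; [pos=1]; count = -40; [idx=2]; count = -40; [pos=0]; count = -50; [pos=1]; count = -60; [idx=3]; count = -60; [pos=0]; count = -70; [pos=1]; count = -80; [idx=4]; count = -80; [pos=0]; count = -90; [pos=1]; count = -100; [idx=5]; count = -100; [pos=0]; count = -110; [pos=1]; count = -120; result = 0; [idx=-2]; result = -116; [idx=-1]; result = -232; [idx=0]; result = -348; [idx=1]; result = -464; [idx=2]; result = -580; result = 14; return 120 — matching result 120.
verdict: equivalent


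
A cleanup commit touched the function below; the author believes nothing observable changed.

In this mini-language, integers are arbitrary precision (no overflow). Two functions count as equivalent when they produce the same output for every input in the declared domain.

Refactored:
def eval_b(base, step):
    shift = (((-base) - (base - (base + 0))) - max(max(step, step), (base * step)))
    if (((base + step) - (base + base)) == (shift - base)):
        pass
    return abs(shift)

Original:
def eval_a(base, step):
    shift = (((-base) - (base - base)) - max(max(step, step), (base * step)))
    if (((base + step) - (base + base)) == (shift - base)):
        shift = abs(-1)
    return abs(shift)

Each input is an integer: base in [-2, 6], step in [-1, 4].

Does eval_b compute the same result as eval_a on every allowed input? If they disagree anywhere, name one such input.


Take base=0, step=0.
eval_a: shift = 0; (((base + step) - (base + base)) == (shift - base)) -> true; shift = 1; return 1
eval_b: shift = 0; (((base + step) - (base + base)) == (shift - base)) -> true; return 0
1 vs 0 — the two versions disagree here.
verdict: not equivalent; witness: base=0, step=0


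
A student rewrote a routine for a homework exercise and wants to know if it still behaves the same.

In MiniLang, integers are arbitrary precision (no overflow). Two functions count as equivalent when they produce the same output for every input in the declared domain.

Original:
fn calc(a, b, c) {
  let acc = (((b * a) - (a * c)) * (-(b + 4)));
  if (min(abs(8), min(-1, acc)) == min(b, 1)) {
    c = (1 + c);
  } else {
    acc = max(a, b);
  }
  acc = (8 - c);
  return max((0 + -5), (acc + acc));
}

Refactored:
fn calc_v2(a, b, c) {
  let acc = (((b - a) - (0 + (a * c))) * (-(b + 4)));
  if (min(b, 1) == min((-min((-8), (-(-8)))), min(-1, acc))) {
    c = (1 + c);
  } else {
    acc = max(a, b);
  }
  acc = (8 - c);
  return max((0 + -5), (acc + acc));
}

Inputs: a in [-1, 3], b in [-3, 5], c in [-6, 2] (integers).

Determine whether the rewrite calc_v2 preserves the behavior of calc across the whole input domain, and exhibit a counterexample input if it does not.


The rewrite breaks on a=-1, b=-3, c=0, where the results are 14 and 16.
calc: acc = -3; (min(abs(8), min(-1, acc)) == min(b, 1)) -> true; c = 1; acc = 7; return 14
calc_v2: acc = 2; (min(b, 1) == min((-min((-8), (-(-8)))), min(-1, acc))) -> false; acc = -1; acc = 8; return 16
verdict: not equivalent; witness: a=-1, b=-3, c=0


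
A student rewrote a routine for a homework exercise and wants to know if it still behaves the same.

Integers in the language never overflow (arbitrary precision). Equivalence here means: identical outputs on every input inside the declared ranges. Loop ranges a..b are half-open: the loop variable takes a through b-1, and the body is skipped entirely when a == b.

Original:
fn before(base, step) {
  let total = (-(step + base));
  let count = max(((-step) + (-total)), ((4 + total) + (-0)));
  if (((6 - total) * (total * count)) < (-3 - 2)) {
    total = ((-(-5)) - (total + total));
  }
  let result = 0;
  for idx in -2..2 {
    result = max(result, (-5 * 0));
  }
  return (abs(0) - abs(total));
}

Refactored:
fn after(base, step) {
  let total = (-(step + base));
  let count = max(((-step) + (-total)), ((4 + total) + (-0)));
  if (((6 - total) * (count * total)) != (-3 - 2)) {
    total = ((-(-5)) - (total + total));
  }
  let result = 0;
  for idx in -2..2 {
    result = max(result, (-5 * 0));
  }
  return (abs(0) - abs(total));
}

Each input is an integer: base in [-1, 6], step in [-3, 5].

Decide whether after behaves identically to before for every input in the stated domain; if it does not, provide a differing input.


Not equivalent: base=-1, step=-3 separates them (-4 vs -3).
before: total := 4 | count := 8 | (((6 - total) * (total * count)) < (-3 - 2)): false | result := 0 | iter idx=-2: | result := 0 | iter idx=-1: | result := 0 | iter idx=0: | result := 0 | iter idx=1: | result := 0 | result -4
after: total := 4 | count := 8 | (((6 - total) * (count * total)) != (-3 - 2)): true | total := -3 | result := 0 | iter idx=-2: | result := 0 | iter idx=-1: | result := 0 | iter idx=0: | result := 0 | iter idx=1: | result := 0 | result -3
verdict: not equivalent; witness: base=-1, step=-3


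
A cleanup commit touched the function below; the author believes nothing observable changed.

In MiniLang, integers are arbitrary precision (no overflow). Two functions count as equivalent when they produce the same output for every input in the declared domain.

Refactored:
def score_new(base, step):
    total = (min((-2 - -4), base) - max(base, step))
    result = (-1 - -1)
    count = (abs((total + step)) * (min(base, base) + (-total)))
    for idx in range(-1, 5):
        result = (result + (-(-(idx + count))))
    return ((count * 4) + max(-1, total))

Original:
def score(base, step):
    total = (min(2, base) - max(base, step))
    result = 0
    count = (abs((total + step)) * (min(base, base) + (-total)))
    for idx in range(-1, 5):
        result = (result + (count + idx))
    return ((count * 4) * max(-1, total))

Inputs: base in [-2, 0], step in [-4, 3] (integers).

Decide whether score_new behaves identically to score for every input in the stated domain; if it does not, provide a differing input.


There is a counterexample at base=-2, step=-4: 0 on one side, -32 on the other.
score: total = 0; result = 0; count = -8; [idx=-1]; result = -9; [idx=0]; result = -17; [idx=1]; result = -24; [idx=2]; result = -30; [idx=3]; result = -35; [idx=4]; result = -39; return 0
score_new: total = 0; result = 0; count = -8; [idx=-1]; result = -9; [idx=0]; result = -17; [idx=1]; result = -24; [idx=2]; result = -30; [idx=3]; result = -35; [idx=4]; result = -39; return -32
verdict: not equivalent; witness: base=-2, step=-4


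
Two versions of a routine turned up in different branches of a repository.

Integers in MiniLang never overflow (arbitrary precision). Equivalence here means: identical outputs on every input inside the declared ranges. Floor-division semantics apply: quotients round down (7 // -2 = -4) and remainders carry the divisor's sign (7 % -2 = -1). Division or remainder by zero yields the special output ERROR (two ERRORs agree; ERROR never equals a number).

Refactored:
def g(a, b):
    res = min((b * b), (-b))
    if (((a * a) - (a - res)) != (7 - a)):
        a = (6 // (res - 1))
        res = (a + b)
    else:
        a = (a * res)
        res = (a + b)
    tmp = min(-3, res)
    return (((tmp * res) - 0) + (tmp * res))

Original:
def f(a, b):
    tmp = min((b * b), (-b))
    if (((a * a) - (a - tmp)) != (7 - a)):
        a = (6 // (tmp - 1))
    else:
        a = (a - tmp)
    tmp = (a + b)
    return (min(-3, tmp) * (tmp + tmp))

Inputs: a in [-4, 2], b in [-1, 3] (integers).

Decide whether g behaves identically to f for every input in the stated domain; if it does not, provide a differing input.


There is a counterexample at a=-3, b=2: -6 on one side, -48 on the other.
f: tmp=-2, then (((a * a) - (a - tmp)) != (7 - a)) is false, then a=-1, then tmp=1, then returns -6
g: res=-2, then (((a * a) - (a - res)) != (7 - a)) is false, then a=6, then res=8, then tmp=-3, then returns -48
verdict: not equivalent; witness: a=-3, b=2


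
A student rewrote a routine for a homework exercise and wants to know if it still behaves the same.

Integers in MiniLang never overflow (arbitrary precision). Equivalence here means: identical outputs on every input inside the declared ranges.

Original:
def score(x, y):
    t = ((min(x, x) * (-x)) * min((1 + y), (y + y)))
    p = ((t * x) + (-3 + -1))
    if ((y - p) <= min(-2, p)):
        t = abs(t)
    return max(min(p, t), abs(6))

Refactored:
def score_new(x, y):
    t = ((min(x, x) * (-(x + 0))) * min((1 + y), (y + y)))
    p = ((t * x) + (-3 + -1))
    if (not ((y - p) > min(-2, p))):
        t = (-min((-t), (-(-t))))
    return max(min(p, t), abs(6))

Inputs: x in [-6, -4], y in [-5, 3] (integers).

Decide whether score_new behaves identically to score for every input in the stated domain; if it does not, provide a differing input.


The two versions differ — the changes include constant usage differs, and boolean connective usage differs, and comparison usage differs, and arithmetic usage differs, and min/max/abs usage differs.
As a probe, take x=-5, y=2: score runs t becomes -75; next p becomes 371; next ((y - p) <= min(-2, p)) evaluates to true; next t becomes 75; next final value 75; score_new runs t becomes -75; next p becomes 371; next (not ((y - p) > min(-2, p))) evaluates to true; next t becomes 75; next final value 75; both end at 75.
Every one of the 27 inputs gives matching results.
verdict: equivalent


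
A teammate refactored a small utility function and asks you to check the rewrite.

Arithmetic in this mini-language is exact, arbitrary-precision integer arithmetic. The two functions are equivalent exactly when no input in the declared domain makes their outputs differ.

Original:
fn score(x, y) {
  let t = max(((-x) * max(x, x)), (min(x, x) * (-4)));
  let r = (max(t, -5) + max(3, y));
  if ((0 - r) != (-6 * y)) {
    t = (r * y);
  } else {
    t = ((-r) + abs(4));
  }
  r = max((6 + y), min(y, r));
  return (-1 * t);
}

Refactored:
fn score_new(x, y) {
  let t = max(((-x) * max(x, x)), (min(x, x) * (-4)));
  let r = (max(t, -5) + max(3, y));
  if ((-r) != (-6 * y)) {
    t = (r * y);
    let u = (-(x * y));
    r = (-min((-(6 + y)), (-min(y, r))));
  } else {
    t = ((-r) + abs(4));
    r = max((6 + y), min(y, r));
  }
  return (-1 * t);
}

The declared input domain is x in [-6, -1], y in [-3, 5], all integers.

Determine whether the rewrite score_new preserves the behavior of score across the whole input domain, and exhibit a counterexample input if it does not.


The two versions differ — the changes include min/max/abs usage differs, and statement counts differ, and local variable names differ, and arithmetic usage differs, and constant usage differs.
As a probe, take x=-2, y=5: score runs t := 8 | r := 13 | ((0 - r) != (-6 * y)): true | t := 65 | r := 11 | result -65; score_new runs t := 8 | r := 13 | ((-r) != (-6 * y)): true | t := 65 | u := 10 | r := 11 | result -65; both end at -65.
Sweeping the whole domain (54 inputs) finds no disagreement.
verdict: equivalent


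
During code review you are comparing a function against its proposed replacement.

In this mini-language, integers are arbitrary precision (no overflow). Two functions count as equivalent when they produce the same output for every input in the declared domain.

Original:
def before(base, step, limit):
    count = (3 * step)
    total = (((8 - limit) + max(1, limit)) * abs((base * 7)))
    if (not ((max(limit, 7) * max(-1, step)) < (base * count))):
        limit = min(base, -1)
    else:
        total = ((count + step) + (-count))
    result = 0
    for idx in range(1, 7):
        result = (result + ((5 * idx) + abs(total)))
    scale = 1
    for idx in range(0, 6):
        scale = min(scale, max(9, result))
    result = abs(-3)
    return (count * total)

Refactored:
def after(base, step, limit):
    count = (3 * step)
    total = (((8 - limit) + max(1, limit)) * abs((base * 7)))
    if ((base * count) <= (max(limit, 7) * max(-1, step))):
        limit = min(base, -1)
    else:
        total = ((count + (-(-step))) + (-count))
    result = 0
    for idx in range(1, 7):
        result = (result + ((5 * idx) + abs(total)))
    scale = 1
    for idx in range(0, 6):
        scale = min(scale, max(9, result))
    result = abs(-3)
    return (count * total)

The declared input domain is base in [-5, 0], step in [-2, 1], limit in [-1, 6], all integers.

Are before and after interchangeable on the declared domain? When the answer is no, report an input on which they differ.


Reading the diff, among the changes: boolean connective usage differs, comparison usage differs.
As a probe, take base=-1, step=-1, limit=1: before runs count := -3 | total := 56 | (not ((max(limit, 7) * max(-1, step)) < (base * count))): false | total := -1 | result := 0 | iter idx=1: | result := 6 | iter idx=2: | result := 17 | iter idx=3: | result := 33 | iter idx=4: | result := 54 | iter idx=5: | result := 80 | iter idx=6: | result := 111 | scale := 1 | iter idx=0: | scale := 1 | iter idx=1: | scale := 1 | iter idx=2: | scale := 1 | iter idx=3: | scale := 1 | iter idx=4: | scale := 1 | iter idx=5: | scale := 1 | result := 3 | result 3; after runs count := -3 | total := 56 | ((base * count) <= (max(limit, 7) * max(-1, step))): false | total := -1 | result := 0 | iter idx=1: | result := 6 | iter idx=2: | result := 17 | iter idx=3: | result := 33 | iter idx=4: | result := 54 | iter idx=5: | result := 80 | iter idx=6: | result := 111 | scale := 1 | iter idx=0: | scale := 1 | iter idx=1: | scale := 1 | iter idx=2: | scale := 1 | iter idx=3: | scale := 1 | iter idx=4: | scale := 1 | iter idx=5: | scale := 1 | result := 3 | result 3; both end at 3.
Across all 192 domain points the two functions coincide.
verdict: equivalent


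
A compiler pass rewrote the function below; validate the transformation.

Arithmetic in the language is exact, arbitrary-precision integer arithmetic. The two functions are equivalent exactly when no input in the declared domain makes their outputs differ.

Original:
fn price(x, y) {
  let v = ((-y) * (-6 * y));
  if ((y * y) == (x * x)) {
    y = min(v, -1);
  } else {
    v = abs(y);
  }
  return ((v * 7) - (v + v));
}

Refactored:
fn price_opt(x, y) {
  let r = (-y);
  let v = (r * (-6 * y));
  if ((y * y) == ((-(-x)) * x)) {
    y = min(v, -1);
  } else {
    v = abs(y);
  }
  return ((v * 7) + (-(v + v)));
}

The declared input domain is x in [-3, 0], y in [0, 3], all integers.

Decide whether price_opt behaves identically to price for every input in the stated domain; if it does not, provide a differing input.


Although arithmetic usage differs; and statement counts differ; and local variable names differ, 16/16 inputs agree.
verdict: equivalent


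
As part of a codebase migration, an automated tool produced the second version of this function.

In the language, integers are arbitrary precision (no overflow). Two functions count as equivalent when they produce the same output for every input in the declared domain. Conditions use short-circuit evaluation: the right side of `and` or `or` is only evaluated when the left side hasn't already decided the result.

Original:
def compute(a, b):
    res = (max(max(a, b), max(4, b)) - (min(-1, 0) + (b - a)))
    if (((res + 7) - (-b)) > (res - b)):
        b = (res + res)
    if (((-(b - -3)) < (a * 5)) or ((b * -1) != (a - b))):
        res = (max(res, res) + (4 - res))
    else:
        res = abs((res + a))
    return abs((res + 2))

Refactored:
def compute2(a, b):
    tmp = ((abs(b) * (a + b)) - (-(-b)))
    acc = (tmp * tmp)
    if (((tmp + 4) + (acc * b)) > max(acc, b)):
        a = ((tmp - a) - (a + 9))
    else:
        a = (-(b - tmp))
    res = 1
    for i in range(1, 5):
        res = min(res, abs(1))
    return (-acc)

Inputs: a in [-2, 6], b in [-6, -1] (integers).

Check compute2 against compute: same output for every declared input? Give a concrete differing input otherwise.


Not equivalent: a=-2, b=-6 separates them (6 vs -1764).
compute: res becomes 9; next (((res + 7) - (-b)) > (res - b)) evaluates to false; next (((-(b - -3)) < (a * 5)) or ((b * -1) != (a - b))) evaluates to true; next res becomes 4; next final value 6
compute2: tmp becomes -42; next acc becomes 1764; next (((tmp + 4) + (acc * b)) > max(acc, b)) evaluates to false; next a becomes -36; next res becomes 1; next at i=1:; next res becomes 1; next at i=2:; next res becomes 1; next at i=3:; next res becomes 1; next at i=4:; next res becomes 1; next final value -1764
verdict: not equivalent; witness: a=-2, b=-6


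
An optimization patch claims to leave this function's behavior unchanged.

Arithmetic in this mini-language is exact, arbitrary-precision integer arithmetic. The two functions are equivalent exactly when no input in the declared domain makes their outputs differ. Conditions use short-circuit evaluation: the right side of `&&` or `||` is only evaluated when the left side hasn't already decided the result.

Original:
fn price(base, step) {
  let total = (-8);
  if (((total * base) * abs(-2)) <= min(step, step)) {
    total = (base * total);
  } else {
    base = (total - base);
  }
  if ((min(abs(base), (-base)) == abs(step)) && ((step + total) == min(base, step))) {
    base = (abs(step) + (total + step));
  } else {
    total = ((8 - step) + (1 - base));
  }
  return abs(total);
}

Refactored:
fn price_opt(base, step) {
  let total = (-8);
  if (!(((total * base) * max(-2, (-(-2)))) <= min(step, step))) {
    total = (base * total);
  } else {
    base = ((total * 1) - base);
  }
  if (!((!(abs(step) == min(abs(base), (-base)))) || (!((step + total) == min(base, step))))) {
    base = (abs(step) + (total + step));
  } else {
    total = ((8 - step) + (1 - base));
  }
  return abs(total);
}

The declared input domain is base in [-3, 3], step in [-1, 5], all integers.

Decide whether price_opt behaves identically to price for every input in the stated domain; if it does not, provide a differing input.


Take base=-3, step=-1.
price: total becomes -8; next (((total * base) * abs(-2)) <= min(step, step)) evaluates to false; next base becomes -5; next ((min(abs(base), (-base)) == abs(step)) && ((step + total) == min(base, step))) evaluates to false; next total becomes 15; next final value 15
price_opt: total becomes -8; next (!(((total * base) * max(-2, (-(-2)))) <= min(step, step))) evaluates to true; next total becomes 24; next (!((!(abs(step) == min(abs(base), (-base)))) || (!((step + total) == min(base, step))))) evaluates to false; next total becomes 13; next final value 13
15 vs 13 — the two versions disagree here.
verdict: not equivalent; witness: base=-3, step=-1


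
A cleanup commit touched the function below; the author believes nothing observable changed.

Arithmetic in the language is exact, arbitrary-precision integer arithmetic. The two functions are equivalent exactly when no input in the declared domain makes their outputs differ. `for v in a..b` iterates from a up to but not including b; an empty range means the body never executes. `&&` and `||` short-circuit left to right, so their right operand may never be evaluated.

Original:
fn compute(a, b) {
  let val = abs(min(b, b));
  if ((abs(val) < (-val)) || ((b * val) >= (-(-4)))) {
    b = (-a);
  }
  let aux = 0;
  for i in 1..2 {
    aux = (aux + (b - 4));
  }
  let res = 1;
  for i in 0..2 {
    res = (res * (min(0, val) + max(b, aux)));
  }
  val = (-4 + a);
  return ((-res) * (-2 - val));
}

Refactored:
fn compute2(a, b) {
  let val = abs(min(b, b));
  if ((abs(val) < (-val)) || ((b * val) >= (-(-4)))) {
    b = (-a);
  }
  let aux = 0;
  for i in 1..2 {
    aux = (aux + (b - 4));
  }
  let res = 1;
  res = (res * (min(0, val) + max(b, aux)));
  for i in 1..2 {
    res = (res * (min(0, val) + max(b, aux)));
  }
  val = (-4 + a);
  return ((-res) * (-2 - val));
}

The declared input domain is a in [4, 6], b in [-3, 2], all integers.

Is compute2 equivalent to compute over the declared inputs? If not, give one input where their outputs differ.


Side by side, the visible changes include: loop structure differs, and statement counts differ, and constant usage differs, and min/max/abs usage differs, and arithmetic usage differs.
One worked example (a=5, b=-1) — compute: val=1, then ((abs(val) < (-val)) || ((b * val) >= (-(-4)))) is false, then aux=0, then (i=1), then aux=-5, then res=1, then (i=0), then res=-1, then (i=1), then res=1, then val=1, then returns 3; compute2: val=1, then ((abs(val) < (-val)) || ((b * val) >= (-(-4)))) is false, then aux=0, then (i=1), then aux=-5, then res=1, then res=-1, then (i=1), then res=1, then val=1, then returns 3; agreement on 3.
Checked all 18 inputs in the declared domain: the outputs agree on every one.
verdict: equivalent


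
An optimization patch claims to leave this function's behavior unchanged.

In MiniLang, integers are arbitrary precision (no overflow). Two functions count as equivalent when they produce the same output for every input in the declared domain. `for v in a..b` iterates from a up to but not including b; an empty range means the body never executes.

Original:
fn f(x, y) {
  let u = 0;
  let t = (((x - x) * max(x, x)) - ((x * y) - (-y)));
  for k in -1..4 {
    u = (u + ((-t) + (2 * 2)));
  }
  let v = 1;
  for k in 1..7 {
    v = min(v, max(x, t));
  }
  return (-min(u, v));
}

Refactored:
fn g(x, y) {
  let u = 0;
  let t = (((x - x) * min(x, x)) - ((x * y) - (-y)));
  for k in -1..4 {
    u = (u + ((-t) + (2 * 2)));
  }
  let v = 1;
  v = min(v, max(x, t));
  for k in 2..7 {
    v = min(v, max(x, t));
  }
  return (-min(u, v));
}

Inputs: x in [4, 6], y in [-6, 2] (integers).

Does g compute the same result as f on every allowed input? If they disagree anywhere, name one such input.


Although `max(x, x)` became `min(x, x)`, no input in the stated domain can expose it; all 27 inputs agree.
verdict: equivalent


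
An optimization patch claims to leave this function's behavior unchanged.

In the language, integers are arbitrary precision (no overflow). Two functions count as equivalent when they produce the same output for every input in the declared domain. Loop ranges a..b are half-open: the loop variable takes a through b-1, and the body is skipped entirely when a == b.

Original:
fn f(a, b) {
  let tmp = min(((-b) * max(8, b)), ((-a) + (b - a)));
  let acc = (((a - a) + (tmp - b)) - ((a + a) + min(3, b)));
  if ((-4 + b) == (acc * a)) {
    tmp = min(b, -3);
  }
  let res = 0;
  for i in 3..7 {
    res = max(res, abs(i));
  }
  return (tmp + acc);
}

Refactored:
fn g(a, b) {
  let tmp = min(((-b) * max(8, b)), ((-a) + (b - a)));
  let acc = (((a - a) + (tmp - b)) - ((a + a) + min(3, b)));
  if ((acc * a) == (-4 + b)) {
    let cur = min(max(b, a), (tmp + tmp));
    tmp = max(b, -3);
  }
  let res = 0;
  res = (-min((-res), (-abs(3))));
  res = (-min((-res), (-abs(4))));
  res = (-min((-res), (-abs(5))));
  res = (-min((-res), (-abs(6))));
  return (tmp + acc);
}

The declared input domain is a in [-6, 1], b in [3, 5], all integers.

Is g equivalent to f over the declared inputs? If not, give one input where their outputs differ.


There is a counterexample at a=0, b=4: -42 on one side, -35 on the other.
f: tmp becomes -32; next acc becomes -39; next ((-4 + b) == (acc * a)) evaluates to true; next tmp becomes -3; next res becomes 0; next at i=3:; next res becomes 3; next at i=4:; next res becomes 4; next at i=5:; next res becomes 5; next at i=6:; next res becomes 6; next final value -42
g: tmp becomes -32; next acc becomes -39; next ((acc * a) == (-4 + b)) evaluates to true; next cur becomes -64; next tmp becomes 4; next res becomes 0; next res becomes 3; next res becomes 4; next res becomes 5; next res becomes 6; next final value -35
verdict: not equivalent; witness: a=0, b=4
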